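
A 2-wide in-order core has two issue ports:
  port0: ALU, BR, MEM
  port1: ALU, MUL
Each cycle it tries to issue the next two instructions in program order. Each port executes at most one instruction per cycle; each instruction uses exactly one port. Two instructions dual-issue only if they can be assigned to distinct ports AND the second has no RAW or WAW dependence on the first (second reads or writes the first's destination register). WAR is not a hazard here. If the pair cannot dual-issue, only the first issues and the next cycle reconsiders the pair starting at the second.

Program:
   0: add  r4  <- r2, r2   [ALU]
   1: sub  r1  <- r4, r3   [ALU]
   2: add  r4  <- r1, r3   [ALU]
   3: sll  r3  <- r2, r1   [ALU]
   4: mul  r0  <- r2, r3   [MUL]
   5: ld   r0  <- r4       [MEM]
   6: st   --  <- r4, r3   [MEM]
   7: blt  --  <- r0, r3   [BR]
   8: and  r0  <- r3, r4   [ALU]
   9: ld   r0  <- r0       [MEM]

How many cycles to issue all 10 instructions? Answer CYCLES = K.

  cy0 -> i0 (add.ALU) RAW r4
  cy1 -> i1 (sub.ALU) RAW r1
  cy2 -> i2&i3 (add.ALU/sll.ALU) dual
  cy3 -> i4 (mul.MUL) WAW r0
  cy4 -> i5 (ld.MEM) no-port MEM/MEM
  cy5 -> i6 (st.MEM) no-port MEM/BR
  cy6 -> i7&i8 (blt.BR/and.ALU) dual
  cy7 -> i9 (ld.MEM) tail

CYCLES = 8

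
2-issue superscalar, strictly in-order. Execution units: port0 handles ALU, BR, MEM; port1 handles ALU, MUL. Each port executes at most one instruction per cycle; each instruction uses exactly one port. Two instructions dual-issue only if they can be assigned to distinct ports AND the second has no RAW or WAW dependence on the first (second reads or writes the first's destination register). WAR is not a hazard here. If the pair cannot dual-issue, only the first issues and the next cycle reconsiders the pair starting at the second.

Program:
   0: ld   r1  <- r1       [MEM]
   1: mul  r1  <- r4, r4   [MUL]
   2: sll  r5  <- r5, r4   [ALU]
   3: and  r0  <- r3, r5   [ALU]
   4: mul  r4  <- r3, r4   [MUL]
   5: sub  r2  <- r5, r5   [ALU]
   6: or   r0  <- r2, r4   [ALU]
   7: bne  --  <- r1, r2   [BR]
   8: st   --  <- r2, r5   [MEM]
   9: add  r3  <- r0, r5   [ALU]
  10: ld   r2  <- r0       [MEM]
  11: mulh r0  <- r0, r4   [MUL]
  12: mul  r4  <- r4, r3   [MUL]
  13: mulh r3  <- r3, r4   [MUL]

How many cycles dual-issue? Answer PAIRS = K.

0. ld.MEM @i0  | WAW r1
1. mul.MUL sll.ALU @i1,i2  | pair
2. and.ALU mul.MUL @i3,i4  | pair
3. sub.ALU @i5  | RAW r2
4. or.ALU bne.BR @i6,i7  | pair
5. st.MEM add.ALU @i8,i9  | pair
6. ld.MEM mulh.MUL @i10,i11  | pair
7. mul.MUL @i12  | no-port MUL/MUL
8. mulh.MUL @i13  | tail

PAIRS = 5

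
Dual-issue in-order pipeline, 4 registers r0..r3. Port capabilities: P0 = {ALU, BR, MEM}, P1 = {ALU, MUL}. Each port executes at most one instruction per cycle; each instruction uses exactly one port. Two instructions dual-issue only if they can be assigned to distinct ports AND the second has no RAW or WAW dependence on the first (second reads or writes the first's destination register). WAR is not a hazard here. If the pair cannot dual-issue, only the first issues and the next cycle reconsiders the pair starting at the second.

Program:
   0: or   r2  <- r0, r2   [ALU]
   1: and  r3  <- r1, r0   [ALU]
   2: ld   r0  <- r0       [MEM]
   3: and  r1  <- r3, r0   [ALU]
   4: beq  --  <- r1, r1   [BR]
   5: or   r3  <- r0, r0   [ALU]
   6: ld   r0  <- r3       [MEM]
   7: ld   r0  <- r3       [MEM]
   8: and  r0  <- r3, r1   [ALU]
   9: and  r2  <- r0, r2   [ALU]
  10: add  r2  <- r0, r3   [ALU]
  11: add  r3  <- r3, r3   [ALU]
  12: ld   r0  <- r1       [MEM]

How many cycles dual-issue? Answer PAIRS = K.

c0: i0/i1 or/and  dual
c1: i2 ld  RAW r0
c2: i3 and  RAW r1
c3: i4/i5 beq/or  dual
c4: i6 ld  no-port MEM/MEM
c5: i7 ld  WAW r0
c6: i8 and  RAW r0
c7: i9 and  WAW r2
c8: i10/i11 add/add  dual
c9: i12 ld  tail

PAIRS = 3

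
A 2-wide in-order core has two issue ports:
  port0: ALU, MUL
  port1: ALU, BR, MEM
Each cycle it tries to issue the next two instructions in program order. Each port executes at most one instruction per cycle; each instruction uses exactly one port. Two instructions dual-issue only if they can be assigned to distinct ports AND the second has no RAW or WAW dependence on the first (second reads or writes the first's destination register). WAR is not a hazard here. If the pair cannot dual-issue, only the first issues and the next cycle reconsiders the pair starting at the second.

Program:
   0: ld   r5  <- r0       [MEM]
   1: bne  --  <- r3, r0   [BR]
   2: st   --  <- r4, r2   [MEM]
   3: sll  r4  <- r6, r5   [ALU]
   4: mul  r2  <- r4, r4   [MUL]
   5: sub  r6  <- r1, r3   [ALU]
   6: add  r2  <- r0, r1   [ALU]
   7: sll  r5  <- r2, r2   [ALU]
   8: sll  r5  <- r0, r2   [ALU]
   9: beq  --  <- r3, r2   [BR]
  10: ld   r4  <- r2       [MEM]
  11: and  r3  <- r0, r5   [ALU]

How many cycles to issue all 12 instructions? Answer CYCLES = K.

0. ld @i0  | no-port MEM/BR
1. bne @i1  | no-port BR/MEM
2. st+sll @i2,i3  | pair
3. mul+sub @i4,i5  | pair
4. add @i6  | RAW r2
5. sll @i7  | WAW r5
6. sll+beq @i8,i9  | pair
7. ld+and @i10,i11  | pair

CYCLES = 8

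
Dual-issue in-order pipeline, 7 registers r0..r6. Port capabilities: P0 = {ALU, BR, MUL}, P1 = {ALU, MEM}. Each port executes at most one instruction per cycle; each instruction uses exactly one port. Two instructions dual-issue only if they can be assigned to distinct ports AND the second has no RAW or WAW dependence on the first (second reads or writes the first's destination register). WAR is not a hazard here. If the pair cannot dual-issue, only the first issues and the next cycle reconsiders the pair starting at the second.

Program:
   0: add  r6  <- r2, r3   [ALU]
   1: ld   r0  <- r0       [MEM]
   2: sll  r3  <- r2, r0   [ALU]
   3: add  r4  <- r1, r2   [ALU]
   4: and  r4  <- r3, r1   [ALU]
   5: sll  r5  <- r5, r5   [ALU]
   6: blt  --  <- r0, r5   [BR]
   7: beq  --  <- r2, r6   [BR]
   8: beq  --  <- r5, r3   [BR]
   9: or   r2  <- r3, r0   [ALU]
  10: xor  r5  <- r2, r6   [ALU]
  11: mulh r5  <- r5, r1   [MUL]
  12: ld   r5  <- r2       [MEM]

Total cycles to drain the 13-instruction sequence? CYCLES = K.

CYCLES = 9

  cy0 -> i0&i1 (add.ALU;ld.MEM) 2-wide
  cy1 -> i2&i3 (sll.ALU;add.ALU) 2-wide
  cy2 -> i4&i5 (and.ALU;sll.ALU) 2-wide
  cy3 -> i6 (blt.BR) no-port BR/BR
  cy4 -> i7 (beq.BR) no-port BR/BR
  cy5 -> i8&i9 (beq.BR;or.ALU) 2-wide
  cy6 -> i10 (xor.ALU) RAW+WAW r5
  cy7 -> i11 (mulh.MUL) WAW r5
  cy8 -> i12 (ld.MEM) tail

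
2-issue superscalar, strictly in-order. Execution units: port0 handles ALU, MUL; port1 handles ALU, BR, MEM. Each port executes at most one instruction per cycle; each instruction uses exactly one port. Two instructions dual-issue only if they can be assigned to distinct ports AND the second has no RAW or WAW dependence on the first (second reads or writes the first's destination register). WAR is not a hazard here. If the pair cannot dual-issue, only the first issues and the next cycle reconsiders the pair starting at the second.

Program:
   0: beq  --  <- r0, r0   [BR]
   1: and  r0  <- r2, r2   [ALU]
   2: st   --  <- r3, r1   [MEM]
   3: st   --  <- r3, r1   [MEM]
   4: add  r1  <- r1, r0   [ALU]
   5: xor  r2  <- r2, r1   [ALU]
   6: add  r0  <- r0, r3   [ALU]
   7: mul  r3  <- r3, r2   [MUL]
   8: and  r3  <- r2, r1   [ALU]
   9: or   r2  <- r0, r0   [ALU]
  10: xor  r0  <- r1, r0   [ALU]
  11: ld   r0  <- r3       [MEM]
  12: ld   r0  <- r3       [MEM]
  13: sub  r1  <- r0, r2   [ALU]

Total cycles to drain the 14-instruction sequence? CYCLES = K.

CYCLES = 10

  cy0 -> i0,i1 (beq+and) pair
  cy1 -> i2 (st) no-port MEM/MEM
  cy2 -> i3,i4 (st+add) pair
  cy3 -> i5,i6 (xor+add) pair
  cy4 -> i7 (mul) WAW r3
  cy5 -> i8,i9 (and+or) pair
  cy6 -> i10 (xor) WAW r0
  cy7 -> i11 (ld) no-port MEM/MEM
  cy8 -> i12 (ld) RAW r0
  cy9 -> i13 (sub) tail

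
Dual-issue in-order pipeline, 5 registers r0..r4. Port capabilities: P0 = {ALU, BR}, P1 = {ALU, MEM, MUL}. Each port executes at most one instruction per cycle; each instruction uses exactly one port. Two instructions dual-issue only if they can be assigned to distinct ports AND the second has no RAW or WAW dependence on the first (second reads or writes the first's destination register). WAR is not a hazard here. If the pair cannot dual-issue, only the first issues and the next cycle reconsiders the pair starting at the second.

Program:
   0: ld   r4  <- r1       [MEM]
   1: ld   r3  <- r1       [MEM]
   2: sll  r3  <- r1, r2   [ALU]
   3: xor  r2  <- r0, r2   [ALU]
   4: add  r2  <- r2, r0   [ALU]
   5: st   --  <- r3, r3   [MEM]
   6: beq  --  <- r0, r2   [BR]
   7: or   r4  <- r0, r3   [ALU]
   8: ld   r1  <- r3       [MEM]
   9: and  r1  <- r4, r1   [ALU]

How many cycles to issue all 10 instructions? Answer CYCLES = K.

t=0 i0:ld.MEM ; no-port MEM/MEM
t=1 i1:ld.MEM ; WAW r3
t=2 i2+i3:sll.ALU/xor.ALU ; dual
t=3 i4+i5:add.ALU/st.MEM ; dual
t=4 i6+i7:beq.BR/or.ALU ; dual
t=5 i8:ld.MEM ; RAW+WAW r1
t=6 i9:and.ALU ; tail

CYCLES = 7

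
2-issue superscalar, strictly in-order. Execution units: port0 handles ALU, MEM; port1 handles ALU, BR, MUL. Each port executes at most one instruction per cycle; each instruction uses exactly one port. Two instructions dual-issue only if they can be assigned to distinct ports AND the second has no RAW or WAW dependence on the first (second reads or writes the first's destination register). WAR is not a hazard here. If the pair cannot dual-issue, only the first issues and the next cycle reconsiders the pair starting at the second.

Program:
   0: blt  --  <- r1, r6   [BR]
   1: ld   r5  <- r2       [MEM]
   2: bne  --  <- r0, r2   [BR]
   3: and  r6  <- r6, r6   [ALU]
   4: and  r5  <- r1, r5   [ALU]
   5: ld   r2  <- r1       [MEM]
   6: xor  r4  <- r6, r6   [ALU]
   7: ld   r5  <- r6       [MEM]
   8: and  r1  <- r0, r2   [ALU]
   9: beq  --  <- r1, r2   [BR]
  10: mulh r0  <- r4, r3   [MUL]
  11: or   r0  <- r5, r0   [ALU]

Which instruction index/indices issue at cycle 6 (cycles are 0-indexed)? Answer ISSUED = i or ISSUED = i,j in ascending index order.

0. blt.BR+ld.MEM @i0/i1  | pair
1. bne.BR+and.ALU @i2/i3  | pair
2. and.ALU+ld.MEM @i4/i5  | pair
3. xor.ALU+ld.MEM @i6/i7  | pair
4. and.ALU @i8  | RAW r1
5. beq.BR @i9  | no-port BR/MUL
6. mulh.MUL @i10  | RAW+WAW r0
7. or.ALU @i11  | tail

ISSUED = 10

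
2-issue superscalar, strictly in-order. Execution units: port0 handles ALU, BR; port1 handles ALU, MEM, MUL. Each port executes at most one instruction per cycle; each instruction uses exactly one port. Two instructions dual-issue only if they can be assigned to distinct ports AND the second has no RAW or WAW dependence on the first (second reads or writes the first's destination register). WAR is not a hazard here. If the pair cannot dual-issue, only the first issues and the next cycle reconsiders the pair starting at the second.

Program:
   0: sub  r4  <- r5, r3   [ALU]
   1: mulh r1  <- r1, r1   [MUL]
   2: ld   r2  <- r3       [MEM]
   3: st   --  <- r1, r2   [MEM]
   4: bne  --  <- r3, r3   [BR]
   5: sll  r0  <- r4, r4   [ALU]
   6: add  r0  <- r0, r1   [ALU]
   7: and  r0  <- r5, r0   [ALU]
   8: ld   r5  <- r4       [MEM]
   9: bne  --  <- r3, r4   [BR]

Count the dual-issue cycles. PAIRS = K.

PAIRS = 3

[0] i0/i1  sub.ALU/mulh.MUL  -- 2-wide
[1] i2  ld.MEM  -- no-port MEM/MEM
[2] i3/i4  st.MEM/bne.BR  -- 2-wide
[3] i5  sll.ALU  -- RAW+WAW r0
[4] i6  add.ALU  -- RAW+WAW r0
[5] i7/i8  and.ALU/ld.MEM  -- 2-wide
[6] i9  bne.BR  -- tail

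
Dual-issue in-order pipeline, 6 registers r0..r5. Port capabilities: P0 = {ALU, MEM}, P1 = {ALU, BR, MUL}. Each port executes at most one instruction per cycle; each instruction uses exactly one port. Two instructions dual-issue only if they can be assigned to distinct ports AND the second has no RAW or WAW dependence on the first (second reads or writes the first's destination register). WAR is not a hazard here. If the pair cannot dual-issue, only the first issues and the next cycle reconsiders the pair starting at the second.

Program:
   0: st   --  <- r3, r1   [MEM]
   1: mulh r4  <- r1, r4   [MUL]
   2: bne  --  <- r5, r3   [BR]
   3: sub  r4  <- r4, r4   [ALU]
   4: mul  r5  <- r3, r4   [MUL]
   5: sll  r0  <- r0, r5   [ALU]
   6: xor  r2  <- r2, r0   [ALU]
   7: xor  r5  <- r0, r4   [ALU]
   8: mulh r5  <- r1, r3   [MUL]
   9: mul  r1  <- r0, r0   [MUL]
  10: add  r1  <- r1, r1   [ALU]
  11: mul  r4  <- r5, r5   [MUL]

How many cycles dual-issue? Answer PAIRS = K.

t=0 i0/i1:st.MEM+mulh.MUL ; 2-wide
t=1 i2/i3:bne.BR+sub.ALU ; 2-wide
t=2 i4:mul.MUL ; RAW r5
t=3 i5:sll.ALU ; RAW r0
t=4 i6/i7:xor.ALU+xor.ALU ; 2-wide
t=5 i8:mulh.MUL ; no-port MUL/MUL
t=6 i9:mul.MUL ; RAW+WAW r1
t=7 i10/i11:add.ALU+mul.MUL ; 2-wide

PAIRS = 4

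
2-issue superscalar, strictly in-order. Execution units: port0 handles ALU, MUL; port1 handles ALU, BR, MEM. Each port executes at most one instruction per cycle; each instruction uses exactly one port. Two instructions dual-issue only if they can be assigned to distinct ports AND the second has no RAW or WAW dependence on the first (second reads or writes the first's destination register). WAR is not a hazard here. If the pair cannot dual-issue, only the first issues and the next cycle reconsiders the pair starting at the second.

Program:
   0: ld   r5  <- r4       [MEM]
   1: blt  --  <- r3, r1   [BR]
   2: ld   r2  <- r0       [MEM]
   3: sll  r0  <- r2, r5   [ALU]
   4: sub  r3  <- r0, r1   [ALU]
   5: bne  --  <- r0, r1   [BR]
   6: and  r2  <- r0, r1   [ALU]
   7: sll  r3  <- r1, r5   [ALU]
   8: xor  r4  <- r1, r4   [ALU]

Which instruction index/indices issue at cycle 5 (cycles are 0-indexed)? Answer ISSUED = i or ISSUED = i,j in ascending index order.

[0] i0  ld.MEM  -- no-port MEM/BR
[1] i1  blt.BR  -- no-port BR/MEM
[2] i2  ld.MEM  -- RAW r2
[3] i3  sll.ALU  -- RAW r0
[4] i4+i5  sub.ALU/bne.BR  -- pair
[5] i6+i7  and.ALU/sll.ALU  -- pair
[6] i8  xor.ALU  -- tail

ISSUED = 6,7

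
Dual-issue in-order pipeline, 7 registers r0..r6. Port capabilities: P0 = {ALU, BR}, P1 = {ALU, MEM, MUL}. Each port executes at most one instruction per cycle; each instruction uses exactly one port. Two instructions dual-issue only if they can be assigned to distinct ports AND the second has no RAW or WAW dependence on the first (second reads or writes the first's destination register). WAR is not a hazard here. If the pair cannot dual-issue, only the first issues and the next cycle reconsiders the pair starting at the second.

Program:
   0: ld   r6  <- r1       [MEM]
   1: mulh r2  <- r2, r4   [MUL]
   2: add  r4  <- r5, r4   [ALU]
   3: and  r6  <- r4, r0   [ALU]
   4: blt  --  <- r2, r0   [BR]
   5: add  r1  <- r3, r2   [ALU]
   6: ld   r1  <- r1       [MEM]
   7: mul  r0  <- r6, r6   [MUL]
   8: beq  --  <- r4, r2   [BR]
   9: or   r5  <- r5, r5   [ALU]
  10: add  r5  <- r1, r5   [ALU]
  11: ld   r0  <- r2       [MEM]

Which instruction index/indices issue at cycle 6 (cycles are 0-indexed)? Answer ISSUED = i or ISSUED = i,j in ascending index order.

ISSUED = 9

t=0 i0:ld.MEM ; no-port MEM/MUL
t=1 i1&i2:mulh.MUL add.ALU ; 2-wide
t=2 i3&i4:and.ALU blt.BR ; 2-wide
t=3 i5:add.ALU ; RAW+WAW r1
t=4 i6:ld.MEM ; no-port MEM/MUL
t=5 i7&i8:mul.MUL beq.BR ; 2-wide
t=6 i9:or.ALU ; RAW+WAW r5
t=7 i10&i11:add.ALU ld.MEM ; 2-wide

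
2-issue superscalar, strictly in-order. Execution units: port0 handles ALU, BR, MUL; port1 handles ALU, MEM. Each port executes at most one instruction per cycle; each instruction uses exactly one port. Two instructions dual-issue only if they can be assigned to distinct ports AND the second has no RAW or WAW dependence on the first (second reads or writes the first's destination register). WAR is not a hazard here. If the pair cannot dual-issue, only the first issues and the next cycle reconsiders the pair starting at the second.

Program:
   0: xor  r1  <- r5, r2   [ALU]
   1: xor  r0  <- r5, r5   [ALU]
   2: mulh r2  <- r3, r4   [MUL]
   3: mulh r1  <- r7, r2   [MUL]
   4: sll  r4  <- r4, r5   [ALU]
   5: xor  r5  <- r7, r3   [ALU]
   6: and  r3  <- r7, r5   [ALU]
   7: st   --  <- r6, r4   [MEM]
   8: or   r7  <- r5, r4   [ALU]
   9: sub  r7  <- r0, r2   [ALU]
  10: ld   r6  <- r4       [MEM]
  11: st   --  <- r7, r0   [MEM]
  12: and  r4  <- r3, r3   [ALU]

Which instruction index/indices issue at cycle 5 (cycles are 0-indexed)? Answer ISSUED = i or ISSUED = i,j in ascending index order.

[0] i0/i1  xor.ALU;xor.ALU  -- pair
[1] i2  mulh.MUL  -- no-port MUL/MUL
[2] i3/i4  mulh.MUL;sll.ALU  -- pair
[3] i5  xor.ALU  -- RAW r5
[4] i6/i7  and.ALU;st.MEM  -- pair
[5] i8  or.ALU  -- WAW r7
[6] i9/i10  sub.ALU;ld.MEM  -- pair
[7] i11/i12  st.MEM;and.ALU  -- pair

ISSUED = 8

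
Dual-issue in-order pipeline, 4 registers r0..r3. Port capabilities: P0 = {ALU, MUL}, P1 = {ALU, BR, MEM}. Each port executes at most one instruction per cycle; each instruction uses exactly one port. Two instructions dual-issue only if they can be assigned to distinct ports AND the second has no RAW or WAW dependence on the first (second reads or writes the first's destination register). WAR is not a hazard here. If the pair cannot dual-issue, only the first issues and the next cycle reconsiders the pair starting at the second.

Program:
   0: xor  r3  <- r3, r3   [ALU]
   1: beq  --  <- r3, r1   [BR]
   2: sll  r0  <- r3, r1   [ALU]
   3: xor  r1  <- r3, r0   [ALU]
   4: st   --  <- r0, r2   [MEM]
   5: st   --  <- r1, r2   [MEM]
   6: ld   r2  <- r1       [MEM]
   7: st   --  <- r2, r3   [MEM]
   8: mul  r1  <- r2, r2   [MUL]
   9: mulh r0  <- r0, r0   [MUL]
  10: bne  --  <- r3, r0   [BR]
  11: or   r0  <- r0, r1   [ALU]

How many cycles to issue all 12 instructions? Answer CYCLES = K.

CYCLES = 8

0. xor.ALU @i0  | RAW r3
1. beq.BR+sll.ALU @i1/i2  | 2-wide
2. xor.ALU+st.MEM @i3/i4  | 2-wide
3. st.MEM @i5  | no-port MEM/MEM
4. ld.MEM @i6  | no-port MEM/MEM
5. st.MEM+mul.MUL @i7/i8  | 2-wide
6. mulh.MUL @i9  | RAW r0
7. bne.BR+or.ALU @i10/i11  | 2-wide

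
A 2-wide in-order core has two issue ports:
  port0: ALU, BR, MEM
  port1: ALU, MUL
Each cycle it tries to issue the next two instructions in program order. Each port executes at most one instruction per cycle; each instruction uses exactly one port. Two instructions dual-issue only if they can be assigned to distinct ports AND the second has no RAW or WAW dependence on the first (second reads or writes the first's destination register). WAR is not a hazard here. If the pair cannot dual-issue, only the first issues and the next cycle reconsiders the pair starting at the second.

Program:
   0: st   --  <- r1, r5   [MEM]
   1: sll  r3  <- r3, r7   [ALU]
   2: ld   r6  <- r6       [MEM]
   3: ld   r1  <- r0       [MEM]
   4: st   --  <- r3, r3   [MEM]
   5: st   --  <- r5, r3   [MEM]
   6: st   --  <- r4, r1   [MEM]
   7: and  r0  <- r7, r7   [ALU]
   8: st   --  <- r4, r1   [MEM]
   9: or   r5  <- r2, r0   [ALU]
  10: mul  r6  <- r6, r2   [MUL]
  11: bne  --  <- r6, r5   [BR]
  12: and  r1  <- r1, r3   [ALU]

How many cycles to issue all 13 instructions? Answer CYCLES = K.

CYCLES = 9

#0 head=0: st.MEM/sll.ALU i0,i1 pair
#1 head=2: ld.MEM i2 no-port MEM/MEM
#2 head=3: ld.MEM i3 no-port MEM/MEM
#3 head=4: st.MEM i4 no-port MEM/MEM
#4 head=5: st.MEM i5 no-port MEM/MEM
#5 head=6: st.MEM/and.ALU i6,i7 pair
#6 head=8: st.MEM/or.ALU i8,i9 pair
#7 head=10: mul.MUL i10 RAW r6
#8 head=11: bne.BR/and.ALU i11,i12 pair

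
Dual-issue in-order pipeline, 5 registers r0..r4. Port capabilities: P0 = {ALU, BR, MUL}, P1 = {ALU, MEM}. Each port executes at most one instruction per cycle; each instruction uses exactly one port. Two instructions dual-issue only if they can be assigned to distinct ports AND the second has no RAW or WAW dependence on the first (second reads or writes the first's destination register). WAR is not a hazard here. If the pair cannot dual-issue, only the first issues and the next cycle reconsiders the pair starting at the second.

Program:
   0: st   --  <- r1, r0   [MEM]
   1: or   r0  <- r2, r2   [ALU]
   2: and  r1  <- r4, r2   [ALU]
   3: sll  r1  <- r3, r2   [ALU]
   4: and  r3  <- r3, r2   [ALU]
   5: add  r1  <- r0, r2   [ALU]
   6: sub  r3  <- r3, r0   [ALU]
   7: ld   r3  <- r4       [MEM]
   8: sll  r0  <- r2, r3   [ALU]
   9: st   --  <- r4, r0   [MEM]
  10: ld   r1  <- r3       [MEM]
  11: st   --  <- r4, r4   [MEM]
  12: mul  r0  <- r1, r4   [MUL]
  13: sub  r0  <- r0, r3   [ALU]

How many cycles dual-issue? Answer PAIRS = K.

PAIRS = 4

c0: i0/i1 st or  dual
c1: i2 and  WAW r1
c2: i3/i4 sll and  dual
c3: i5/i6 add sub  dual
c4: i7 ld  RAW r3
c5: i8 sll  RAW r0
c6: i9 st  no-port MEM/MEM
c7: i10 ld  no-port MEM/MEM
c8: i11/i12 st mul  dual
c9: i13 sub  tail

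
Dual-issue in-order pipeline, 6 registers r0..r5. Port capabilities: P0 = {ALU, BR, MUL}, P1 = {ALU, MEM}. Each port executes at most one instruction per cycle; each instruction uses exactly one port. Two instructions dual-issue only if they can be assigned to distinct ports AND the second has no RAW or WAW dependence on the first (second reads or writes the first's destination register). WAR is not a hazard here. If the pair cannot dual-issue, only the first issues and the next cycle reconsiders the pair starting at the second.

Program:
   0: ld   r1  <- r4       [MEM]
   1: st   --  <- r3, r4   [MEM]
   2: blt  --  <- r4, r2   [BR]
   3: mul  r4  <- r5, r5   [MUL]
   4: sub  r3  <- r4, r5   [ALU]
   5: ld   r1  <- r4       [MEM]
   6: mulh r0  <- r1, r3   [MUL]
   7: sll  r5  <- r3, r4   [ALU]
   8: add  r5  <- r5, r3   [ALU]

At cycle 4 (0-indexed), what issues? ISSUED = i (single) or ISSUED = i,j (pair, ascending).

ISSUED = 6,7

[0] i0  ld.MEM  -- no-port MEM/MEM
[1] i1,i2  st.MEM/blt.BR  -- pair
[2] i3  mul.MUL  -- RAW r4
[3] i4,i5  sub.ALU/ld.MEM  -- pair
[4] i6,i7  mulh.MUL/sll.ALU  -- pair
[5] i8  add.ALU  -- tail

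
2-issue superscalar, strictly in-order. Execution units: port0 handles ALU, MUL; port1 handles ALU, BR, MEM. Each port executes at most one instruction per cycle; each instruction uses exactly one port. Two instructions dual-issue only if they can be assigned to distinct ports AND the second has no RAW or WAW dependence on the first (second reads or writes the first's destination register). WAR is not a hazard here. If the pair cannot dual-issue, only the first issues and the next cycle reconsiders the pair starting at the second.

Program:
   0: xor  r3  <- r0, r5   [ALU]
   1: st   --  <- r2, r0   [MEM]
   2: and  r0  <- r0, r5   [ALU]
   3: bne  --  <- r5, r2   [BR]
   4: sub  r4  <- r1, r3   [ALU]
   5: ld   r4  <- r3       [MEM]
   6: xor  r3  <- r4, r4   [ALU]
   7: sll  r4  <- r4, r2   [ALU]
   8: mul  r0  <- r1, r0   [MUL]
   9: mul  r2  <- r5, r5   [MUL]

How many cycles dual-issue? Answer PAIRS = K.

PAIRS = 3

t=0 i0,i1:xor.ALU st.MEM ; dual
t=1 i2,i3:and.ALU bne.BR ; dual
t=2 i4:sub.ALU ; WAW r4
t=3 i5:ld.MEM ; RAW r4
t=4 i6,i7:xor.ALU sll.ALU ; dual
t=5 i8:mul.MUL ; no-port MUL/MUL
t=6 i9:mul.MUL ; tail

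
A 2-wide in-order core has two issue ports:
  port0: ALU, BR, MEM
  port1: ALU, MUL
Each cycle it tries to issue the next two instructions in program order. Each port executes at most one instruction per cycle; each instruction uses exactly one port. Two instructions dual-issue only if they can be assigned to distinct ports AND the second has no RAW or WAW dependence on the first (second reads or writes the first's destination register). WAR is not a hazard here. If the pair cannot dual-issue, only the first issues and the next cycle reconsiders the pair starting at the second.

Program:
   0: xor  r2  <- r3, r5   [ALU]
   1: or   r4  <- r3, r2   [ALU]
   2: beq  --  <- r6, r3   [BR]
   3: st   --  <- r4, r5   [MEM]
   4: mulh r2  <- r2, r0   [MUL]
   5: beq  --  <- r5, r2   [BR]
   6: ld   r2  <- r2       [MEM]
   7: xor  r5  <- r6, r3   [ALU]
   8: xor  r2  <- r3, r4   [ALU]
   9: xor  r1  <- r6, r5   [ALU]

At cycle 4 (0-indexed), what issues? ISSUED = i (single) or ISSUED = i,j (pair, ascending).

ISSUED = 6,7

#0 head=0: xor.ALU i0 RAW r2
#1 head=1: or.ALU+beq.BR i1/i2 2-wide
#2 head=3: st.MEM+mulh.MUL i3/i4 2-wide
#3 head=5: beq.BR i5 no-port BR/MEM
#4 head=6: ld.MEM+xor.ALU i6/i7 2-wide
#5 head=8: xor.ALU+xor.ALU i8/i9 2-wide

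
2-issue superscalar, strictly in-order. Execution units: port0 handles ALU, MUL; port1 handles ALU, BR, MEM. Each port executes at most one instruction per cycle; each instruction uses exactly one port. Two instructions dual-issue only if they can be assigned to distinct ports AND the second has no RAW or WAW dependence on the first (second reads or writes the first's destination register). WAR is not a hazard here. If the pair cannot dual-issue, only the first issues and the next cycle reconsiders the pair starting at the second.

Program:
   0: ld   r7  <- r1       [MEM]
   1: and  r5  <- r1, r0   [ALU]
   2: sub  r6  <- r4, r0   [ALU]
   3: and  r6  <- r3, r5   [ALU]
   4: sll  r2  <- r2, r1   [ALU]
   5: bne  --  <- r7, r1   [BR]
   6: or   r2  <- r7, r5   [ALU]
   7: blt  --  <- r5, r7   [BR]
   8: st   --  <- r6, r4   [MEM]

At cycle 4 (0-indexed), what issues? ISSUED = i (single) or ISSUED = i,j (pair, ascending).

ISSUED = 7

  cy0 -> i0&i1 (ld.MEM and.ALU) dual
  cy1 -> i2 (sub.ALU) WAW r6
  cy2 -> i3&i4 (and.ALU sll.ALU) dual
  cy3 -> i5&i6 (bne.BR or.ALU) dual
  cy4 -> i7 (blt.BR) no-port BR/MEM
  cy5 -> i8 (st.MEM) tail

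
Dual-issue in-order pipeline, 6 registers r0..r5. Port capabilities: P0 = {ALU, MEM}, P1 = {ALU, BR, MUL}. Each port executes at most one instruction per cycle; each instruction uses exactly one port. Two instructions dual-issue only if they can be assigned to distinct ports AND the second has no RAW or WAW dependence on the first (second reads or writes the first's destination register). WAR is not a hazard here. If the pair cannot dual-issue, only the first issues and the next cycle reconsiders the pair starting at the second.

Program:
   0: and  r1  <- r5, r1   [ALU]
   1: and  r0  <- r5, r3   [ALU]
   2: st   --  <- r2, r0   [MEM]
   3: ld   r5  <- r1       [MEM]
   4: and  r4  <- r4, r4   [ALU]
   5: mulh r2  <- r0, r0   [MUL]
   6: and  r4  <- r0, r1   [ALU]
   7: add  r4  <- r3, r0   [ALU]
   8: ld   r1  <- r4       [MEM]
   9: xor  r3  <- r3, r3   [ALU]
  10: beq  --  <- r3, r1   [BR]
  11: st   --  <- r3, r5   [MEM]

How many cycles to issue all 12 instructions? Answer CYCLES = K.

CYCLES = 7

#0 head=0: and.ALU and.ALU i0/i1 dual
#1 head=2: st.MEM i2 no-port MEM/MEM
#2 head=3: ld.MEM and.ALU i3/i4 dual
#3 head=5: mulh.MUL and.ALU i5/i6 dual
#4 head=7: add.ALU i7 RAW r4
#5 head=8: ld.MEM xor.ALU i8/i9 dual
#6 head=10: beq.BR st.MEM i10/i11 dual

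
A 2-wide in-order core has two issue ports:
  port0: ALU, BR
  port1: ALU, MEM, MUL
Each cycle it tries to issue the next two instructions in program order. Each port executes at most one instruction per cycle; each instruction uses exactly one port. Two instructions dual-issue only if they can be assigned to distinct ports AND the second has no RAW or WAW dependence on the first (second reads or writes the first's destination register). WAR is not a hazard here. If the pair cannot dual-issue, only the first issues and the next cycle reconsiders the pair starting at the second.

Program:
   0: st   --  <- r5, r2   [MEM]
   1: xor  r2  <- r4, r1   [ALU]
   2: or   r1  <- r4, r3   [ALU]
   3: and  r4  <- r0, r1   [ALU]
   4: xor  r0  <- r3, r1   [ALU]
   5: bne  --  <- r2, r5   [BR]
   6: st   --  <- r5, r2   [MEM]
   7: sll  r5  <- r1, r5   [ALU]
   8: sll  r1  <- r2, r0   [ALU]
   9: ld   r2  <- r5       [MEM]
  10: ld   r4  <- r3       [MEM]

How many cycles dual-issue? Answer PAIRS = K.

c0: i0&i1 st/xor  pair
c1: i2 or  RAW r1
c2: i3&i4 and/xor  pair
c3: i5&i6 bne/st  pair
c4: i7&i8 sll/sll  pair
c5: i9 ld  no-port MEM/MEM
c6: i10 ld  tail

PAIRS = 4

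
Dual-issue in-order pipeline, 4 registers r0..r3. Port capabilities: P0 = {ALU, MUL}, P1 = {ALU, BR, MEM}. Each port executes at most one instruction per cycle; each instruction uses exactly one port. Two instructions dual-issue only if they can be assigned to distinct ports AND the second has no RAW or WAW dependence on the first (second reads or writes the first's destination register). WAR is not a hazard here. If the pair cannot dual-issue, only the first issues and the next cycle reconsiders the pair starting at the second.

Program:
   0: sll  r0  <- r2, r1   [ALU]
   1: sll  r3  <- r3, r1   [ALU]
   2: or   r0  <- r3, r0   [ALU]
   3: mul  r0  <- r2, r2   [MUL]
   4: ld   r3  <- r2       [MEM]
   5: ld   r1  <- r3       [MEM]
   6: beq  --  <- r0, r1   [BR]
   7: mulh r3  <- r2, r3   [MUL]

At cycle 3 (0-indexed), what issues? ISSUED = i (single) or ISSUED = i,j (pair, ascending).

ISSUED = 5

0. sll.ALU+sll.ALU @i0,i1  | pair
1. or.ALU @i2  | WAW r0
2. mul.MUL+ld.MEM @i3,i4  | pair
3. ld.MEM @i5  | no-port MEM/BR
4. beq.BR+mulh.MUL @i6,i7  | pair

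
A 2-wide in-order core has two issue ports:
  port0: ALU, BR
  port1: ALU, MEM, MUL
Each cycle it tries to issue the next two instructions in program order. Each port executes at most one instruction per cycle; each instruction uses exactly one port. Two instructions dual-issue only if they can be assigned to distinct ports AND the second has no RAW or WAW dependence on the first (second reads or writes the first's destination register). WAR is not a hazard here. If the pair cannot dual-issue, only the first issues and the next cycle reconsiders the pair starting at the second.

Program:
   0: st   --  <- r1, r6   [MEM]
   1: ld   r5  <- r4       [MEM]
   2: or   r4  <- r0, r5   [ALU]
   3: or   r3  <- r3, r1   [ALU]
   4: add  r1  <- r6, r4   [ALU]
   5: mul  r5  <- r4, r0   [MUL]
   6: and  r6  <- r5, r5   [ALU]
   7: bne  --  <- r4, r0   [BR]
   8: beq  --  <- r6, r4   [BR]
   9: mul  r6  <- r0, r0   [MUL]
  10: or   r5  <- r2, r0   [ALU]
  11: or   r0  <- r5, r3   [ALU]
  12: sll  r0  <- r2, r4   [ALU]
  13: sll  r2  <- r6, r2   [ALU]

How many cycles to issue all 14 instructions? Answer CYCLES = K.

#0 head=0: st.MEM i0 no-port MEM/MEM
#1 head=1: ld.MEM i1 RAW r5
#2 head=2: or.ALU or.ALU i2+i3 2-wide
#3 head=4: add.ALU mul.MUL i4+i5 2-wide
#4 head=6: and.ALU bne.BR i6+i7 2-wide
#5 head=8: beq.BR mul.MUL i8+i9 2-wide
#6 head=10: or.ALU i10 RAW r5
#7 head=11: or.ALU i11 WAW r0
#8 head=12: sll.ALU sll.ALU i12+i13 2-wide

CYCLES = 9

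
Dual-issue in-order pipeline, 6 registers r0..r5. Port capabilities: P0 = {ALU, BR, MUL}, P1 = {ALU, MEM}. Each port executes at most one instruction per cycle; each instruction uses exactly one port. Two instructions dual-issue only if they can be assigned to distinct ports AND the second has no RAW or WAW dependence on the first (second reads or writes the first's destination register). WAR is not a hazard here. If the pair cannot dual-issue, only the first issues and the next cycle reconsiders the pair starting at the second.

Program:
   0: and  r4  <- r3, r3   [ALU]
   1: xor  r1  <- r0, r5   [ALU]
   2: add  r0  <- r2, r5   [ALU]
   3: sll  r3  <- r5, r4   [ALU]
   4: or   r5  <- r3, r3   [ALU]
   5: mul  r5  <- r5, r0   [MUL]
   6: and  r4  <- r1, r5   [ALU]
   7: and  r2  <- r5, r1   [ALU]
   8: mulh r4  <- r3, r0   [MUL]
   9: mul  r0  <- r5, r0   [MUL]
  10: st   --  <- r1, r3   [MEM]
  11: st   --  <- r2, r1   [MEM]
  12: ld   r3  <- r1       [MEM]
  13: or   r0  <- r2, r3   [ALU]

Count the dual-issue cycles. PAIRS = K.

PAIRS = 4

#0 head=0: and.ALU/xor.ALU i0+i1 2-wide
#1 head=2: add.ALU/sll.ALU i2+i3 2-wide
#2 head=4: or.ALU i4 RAW+WAW r5
#3 head=5: mul.MUL i5 RAW r5
#4 head=6: and.ALU/and.ALU i6+i7 2-wide
#5 head=8: mulh.MUL i8 no-port MUL/MUL
#6 head=9: mul.MUL/st.MEM i9+i10 2-wide
#7 head=11: st.MEM i11 no-port MEM/MEM
#8 head=12: ld.MEM i12 RAW r3
#9 head=13: or.ALU i13 tail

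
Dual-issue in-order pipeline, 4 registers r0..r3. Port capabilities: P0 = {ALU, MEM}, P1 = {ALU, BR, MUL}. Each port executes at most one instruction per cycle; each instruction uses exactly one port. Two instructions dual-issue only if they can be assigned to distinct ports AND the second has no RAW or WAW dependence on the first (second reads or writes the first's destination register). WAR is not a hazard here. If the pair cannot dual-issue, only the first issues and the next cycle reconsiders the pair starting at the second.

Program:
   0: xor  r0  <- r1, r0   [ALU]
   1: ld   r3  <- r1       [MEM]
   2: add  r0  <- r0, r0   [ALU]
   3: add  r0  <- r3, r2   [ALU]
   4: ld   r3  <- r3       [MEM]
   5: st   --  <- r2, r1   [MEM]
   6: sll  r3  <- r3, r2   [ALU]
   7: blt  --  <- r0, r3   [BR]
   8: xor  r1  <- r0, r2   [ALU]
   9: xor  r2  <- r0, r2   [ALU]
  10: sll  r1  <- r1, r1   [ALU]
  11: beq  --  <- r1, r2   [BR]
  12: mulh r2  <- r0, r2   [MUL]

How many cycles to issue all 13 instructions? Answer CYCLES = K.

[0] i0,i1  xor;ld  -- dual
[1] i2  add  -- WAW r0
[2] i3,i4  add;ld  -- dual
[3] i5,i6  st;sll  -- dual
[4] i7,i8  blt;xor  -- dual
[5] i9,i10  xor;sll  -- dual
[6] i11  beq  -- no-port BR/MUL
[7] i12  mulh  -- tail

CYCLES = 8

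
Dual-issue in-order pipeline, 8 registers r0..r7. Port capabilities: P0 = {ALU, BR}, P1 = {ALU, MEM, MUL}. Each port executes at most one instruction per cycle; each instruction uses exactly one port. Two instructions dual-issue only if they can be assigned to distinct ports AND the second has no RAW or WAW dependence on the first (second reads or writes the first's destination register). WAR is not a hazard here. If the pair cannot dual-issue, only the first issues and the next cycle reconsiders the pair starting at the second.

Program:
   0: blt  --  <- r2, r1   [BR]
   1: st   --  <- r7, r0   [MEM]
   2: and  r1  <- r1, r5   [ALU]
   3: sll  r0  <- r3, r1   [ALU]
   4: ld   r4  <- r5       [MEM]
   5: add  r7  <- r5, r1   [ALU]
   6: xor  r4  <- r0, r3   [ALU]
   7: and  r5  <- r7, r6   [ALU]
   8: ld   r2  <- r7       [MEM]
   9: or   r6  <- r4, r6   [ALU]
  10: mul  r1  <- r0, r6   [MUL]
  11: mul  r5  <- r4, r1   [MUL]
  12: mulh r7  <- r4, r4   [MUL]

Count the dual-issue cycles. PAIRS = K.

t=0 i0+i1:blt.BR st.MEM ; dual
t=1 i2:and.ALU ; RAW r1
t=2 i3+i4:sll.ALU ld.MEM ; dual
t=3 i5+i6:add.ALU xor.ALU ; dual
t=4 i7+i8:and.ALU ld.MEM ; dual
t=5 i9:or.ALU ; RAW r6
t=6 i10:mul.MUL ; no-port MUL/MUL
t=7 i11:mul.MUL ; no-port MUL/MUL
t=8 i12:mulh.MUL ; tail

PAIRS = 4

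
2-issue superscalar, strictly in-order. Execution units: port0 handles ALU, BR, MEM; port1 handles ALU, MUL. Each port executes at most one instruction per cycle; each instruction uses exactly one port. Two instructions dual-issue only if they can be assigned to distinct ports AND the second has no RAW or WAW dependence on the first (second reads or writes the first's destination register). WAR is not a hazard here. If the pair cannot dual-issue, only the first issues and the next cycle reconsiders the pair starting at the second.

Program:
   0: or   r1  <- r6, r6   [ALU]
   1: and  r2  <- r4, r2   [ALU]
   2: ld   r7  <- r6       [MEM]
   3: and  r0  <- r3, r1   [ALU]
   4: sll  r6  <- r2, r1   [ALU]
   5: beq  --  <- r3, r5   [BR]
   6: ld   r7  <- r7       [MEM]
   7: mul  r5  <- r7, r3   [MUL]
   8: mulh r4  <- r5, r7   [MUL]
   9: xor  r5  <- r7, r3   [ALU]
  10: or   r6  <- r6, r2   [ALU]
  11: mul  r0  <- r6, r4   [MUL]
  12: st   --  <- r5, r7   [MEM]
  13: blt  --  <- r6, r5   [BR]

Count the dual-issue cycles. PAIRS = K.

c0: i0&i1 or and  pair
c1: i2&i3 ld and  pair
c2: i4&i5 sll beq  pair
c3: i6 ld  RAW r7
c4: i7 mul  no-port MUL/MUL
c5: i8&i9 mulh xor  pair
c6: i10 or  RAW r6
c7: i11&i12 mul st  pair
c8: i13 blt  tail

PAIRS = 5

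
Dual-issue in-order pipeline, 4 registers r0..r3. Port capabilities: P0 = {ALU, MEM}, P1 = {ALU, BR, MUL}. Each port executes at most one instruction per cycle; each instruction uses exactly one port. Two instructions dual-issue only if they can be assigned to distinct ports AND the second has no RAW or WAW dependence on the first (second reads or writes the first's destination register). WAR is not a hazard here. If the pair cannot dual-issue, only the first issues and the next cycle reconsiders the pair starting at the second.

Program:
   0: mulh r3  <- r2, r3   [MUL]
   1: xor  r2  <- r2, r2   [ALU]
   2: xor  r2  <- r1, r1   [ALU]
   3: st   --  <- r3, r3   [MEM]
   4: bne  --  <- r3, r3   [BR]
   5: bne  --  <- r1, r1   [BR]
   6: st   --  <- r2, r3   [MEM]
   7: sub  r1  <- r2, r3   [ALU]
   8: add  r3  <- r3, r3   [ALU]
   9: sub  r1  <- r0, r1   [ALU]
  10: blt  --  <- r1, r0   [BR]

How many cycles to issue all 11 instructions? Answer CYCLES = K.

  cy0 -> i0/i1 (mulh.MUL/xor.ALU) dual
  cy1 -> i2/i3 (xor.ALU/st.MEM) dual
  cy2 -> i4 (bne.BR) no-port BR/BR
  cy3 -> i5/i6 (bne.BR/st.MEM) dual
  cy4 -> i7/i8 (sub.ALU/add.ALU) dual
  cy5 -> i9 (sub.ALU) RAW r1
  cy6 -> i10 (blt.BR) tail

CYCLES = 7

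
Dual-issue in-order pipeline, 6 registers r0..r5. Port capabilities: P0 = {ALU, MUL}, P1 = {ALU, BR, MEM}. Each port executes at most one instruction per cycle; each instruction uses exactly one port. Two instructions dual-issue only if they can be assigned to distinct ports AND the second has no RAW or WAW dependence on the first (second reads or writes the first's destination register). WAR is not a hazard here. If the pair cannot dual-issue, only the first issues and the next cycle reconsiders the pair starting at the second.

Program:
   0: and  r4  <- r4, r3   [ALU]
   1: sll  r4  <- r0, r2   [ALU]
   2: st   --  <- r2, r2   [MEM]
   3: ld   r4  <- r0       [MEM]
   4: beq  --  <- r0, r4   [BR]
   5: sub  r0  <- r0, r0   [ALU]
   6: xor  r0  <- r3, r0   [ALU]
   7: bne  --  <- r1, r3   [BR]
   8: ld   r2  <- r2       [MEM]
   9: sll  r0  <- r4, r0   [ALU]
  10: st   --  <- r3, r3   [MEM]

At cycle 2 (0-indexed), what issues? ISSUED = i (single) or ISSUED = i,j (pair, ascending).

ISSUED = 3

c0: i0 and.ALU  WAW r4
c1: i1&i2 sll.ALU st.MEM  dual
c2: i3 ld.MEM  no-port MEM/BR
c3: i4&i5 beq.BR sub.ALU  dual
c4: i6&i7 xor.ALU bne.BR  dual
c5: i8&i9 ld.MEM sll.ALU  dual
c6: i10 st.MEM  tail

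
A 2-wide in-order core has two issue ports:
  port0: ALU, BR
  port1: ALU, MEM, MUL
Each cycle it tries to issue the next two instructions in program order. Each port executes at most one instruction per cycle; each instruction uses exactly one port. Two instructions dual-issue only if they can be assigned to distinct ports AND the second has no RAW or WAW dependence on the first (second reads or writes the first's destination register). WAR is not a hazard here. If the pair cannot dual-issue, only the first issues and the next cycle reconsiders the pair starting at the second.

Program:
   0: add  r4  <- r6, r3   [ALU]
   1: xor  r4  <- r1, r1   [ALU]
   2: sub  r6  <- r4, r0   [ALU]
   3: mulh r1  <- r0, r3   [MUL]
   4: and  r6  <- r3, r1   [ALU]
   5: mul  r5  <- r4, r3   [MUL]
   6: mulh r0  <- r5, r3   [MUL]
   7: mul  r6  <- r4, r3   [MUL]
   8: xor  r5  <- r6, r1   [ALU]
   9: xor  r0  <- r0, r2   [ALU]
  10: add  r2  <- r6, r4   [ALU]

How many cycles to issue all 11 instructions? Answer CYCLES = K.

c0: i0 add  WAW r4
c1: i1 xor  RAW r4
c2: i2/i3 sub/mulh  2-wide
c3: i4/i5 and/mul  2-wide
c4: i6 mulh  no-port MUL/MUL
c5: i7 mul  RAW r6
c6: i8/i9 xor/xor  2-wide
c7: i10 add  tail

CYCLES = 8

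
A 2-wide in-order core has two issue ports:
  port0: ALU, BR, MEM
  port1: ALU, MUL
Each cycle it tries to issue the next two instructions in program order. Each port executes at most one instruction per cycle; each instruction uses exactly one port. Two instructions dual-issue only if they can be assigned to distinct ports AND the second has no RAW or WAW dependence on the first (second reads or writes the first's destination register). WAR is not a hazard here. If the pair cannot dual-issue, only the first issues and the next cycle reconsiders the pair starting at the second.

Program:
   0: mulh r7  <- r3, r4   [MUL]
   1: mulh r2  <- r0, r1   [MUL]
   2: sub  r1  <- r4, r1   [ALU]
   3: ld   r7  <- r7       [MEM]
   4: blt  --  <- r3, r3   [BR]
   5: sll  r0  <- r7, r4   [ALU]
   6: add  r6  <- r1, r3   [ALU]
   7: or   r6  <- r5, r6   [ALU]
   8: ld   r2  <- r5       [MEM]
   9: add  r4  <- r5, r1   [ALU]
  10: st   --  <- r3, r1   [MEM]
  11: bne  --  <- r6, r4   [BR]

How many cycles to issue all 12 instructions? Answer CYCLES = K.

0. mulh.MUL @i0  | no-port MUL/MUL
1. mulh.MUL sub.ALU @i1/i2  | dual
2. ld.MEM @i3  | no-port MEM/BR
3. blt.BR sll.ALU @i4/i5  | dual
4. add.ALU @i6  | RAW+WAW r6
5. or.ALU ld.MEM @i7/i8  | dual
6. add.ALU st.MEM @i9/i10  | dual
7. bne.BR @i11  | tail

CYCLES = 8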